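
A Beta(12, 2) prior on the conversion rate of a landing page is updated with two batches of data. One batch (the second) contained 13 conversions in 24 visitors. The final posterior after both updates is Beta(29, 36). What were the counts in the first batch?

Sequential conjugate updates are equivalent to a single update on the pooled data, so total successes = posterior α − prior α and total failures = posterior β − prior β.
Total across both batches: 29−12=17 conversions, 36−2=34 bounces.
Subtract the second batch: 17−13=4 conversions and 34−11=23 bounces.

4 conversions and 23 bounces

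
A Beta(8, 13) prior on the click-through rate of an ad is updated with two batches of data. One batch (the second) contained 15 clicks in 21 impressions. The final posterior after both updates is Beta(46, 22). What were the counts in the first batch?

23 clicks and 3 non-clicks

Because Beta–binomial updating is additive in the counts, the combined data contributed (α_post−α_prior, β_post−β_prior) successes and failures.
Total across both batches: 46−8=38 clicks, 22−13=9 non-clicks.
Subtract the second batch: 38−15=23 clicks and 9−6=3 non-clicks.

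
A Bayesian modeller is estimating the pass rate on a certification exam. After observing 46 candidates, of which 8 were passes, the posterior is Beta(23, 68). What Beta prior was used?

Under Beta–binomial conjugacy the posterior parameters are (α+s, β+f).
Subtract the data counts: 23−8=15, 68−38=30.

Beta(15, 30)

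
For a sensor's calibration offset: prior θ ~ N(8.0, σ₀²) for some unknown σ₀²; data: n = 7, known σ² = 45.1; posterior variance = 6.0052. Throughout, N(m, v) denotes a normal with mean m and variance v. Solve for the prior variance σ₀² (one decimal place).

For the Normal–Normal model with known σ², precisions add: τ_n = τ₀ + n/σ².
So 1/σ₀² = 1/6.0052 − 7/45.1 = 0.166522 − 0.155211 = 0.011311.
Hence σ₀² = 1/0.011311 ≈ 88.4.

σ₀² = 88.4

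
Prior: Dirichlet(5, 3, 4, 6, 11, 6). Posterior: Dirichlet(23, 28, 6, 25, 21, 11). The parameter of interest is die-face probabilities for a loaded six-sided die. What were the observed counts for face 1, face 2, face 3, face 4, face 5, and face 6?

For a Dirichlet(α) prior with multinomial counts c, the posterior is Dirichlet(α + c) componentwise.
Counts are posterior − prior componentwise: 23−5=18, 28−3=25, 6−4=2, 25−6=19, 21−11=10, 11−6=5.

counts (18, 25, 2, 19, 10, 5)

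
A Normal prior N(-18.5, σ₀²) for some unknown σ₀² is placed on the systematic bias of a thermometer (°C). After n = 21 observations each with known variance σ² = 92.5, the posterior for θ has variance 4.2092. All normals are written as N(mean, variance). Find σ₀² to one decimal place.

Posterior precision equals prior precision plus data precision: 1/σ_n² = 1/σ₀² + n/σ².
So 1/σ₀² = 1/4.2092 − 21/92.5 = 0.237575 − 0.227027 = 0.010548.
Hence σ₀² = 1/0.010548 ≈ 94.8.

σ₀² = 94.8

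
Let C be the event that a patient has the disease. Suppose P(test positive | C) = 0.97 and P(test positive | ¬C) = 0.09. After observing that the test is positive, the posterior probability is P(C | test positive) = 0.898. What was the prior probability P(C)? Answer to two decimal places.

Bayes' rule in odds form gives O(C|E) = O(C)·[P(E|C)/P(E|¬C)], hence O(C) = O(C|E)/LR.
Posterior odds = 0.898/(1−0.898) = 8.8039. LR = 0.97/0.09 = 10.7778.
Prior odds = 8.8039/10.7778 = 0.8169, so P(C) = 0.8169/(1+0.8169) ≈ 0.45.

P(C) = 0.45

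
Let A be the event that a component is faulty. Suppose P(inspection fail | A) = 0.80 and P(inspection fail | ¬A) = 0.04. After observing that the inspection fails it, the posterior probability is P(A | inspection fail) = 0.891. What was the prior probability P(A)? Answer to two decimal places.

Bayes' rule in odds form gives O(A|E) = O(A)·[P(E|A)/P(E|¬A)], hence O(A) = O(A|E)/LR.
Posterior odds = 0.891/(1−0.891) = 8.1743. LR = 0.80/0.04 = 20.0000.
Prior odds = 8.1743/20.0000 = 0.4087, so P(A) = 0.4087/(1+0.4087) ≈ 0.29.

P(A) = 0.29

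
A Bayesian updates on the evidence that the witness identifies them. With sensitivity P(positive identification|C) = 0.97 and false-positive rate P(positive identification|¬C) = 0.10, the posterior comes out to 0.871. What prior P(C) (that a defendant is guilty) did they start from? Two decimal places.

P(C) = 0.41

Bayes' rule in odds form gives O(C|E) = O(C)·[P(E|C)/P(E|¬C)], hence O(C) = O(C|E)/LR.
Posterior odds = 0.871/(1−0.871) = 6.7519. LR = 0.97/0.10 = 9.7000.
Prior odds = 6.7519/9.7000 = 0.6961, so P(C) = 0.6961/(1+0.6961) ≈ 0.41.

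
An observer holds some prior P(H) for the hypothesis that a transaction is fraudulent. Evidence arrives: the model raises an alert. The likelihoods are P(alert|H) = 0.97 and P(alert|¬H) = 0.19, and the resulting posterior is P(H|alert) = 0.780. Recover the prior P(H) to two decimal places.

P(H) = 0.41

Bayes' rule in odds form gives O(H|E) = O(H)·[P(E|H)/P(E|¬H)], hence O(H) = O(H|E)/LR.
Posterior odds = 0.780/(1−0.780) = 3.5455. LR = 0.97/0.19 = 5.1053.
Prior odds = 3.5455/5.1053 = 0.6945, so P(H) = 0.6945/(1+0.6945) ≈ 0.41.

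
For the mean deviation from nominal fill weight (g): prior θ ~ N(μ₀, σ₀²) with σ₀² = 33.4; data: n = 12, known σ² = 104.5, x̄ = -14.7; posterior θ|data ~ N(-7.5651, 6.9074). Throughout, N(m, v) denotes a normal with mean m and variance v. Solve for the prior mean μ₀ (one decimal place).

The posterior mean is a precision-weighted average: μ_n = (τ₀μ₀ + τ_data·x̄)/(τ₀+τ_data), with τ₀=1/σ₀² and τ_data=n/σ².
Here τ₀ = 1/33.4 = 0.029940 and τ_data = 12/104.5 = 0.114833, so τ_n = 0.144773.
Rearranging for μ₀: μ₀ = (μ_n·τ_n − τ_data·x̄)/τ₀ = (-7.5651·0.144773 − 0.114833·-14.7) / 0.029940 = 0.592823/0.029940 ≈ 19.8.

μ₀ = 19.8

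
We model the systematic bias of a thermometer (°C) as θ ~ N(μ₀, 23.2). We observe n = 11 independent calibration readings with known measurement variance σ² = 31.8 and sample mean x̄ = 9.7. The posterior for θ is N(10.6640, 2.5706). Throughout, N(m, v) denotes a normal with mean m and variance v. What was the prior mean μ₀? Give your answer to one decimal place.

μ₀ = 18.4

The posterior mean is a precision-weighted average: μ_n = (τ₀μ₀ + τ_data·x̄)/(τ₀+τ_data), with τ₀=1/σ₀² and τ_data=n/σ².
Here τ₀ = 1/23.2 = 0.043103 and τ_data = 11/31.8 = 0.345912, so τ_n = 0.389015.
Rearranging for μ₀: μ₀ = (μ_n·τ_n − τ_data·x̄)/τ₀ = (10.6640·0.389015 − 0.345912·9.7) / 0.043103 = 0.793110/0.043103 ≈ 18.4.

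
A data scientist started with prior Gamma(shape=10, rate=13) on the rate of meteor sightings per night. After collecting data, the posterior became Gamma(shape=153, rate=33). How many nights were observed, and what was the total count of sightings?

n = 20 nights with total 143 sightings

Gamma–Poisson conjugacy: posterior shape = α + Σxᵢ, posterior rate = β + n.
Matching: Σxᵢ = 153 − 10 = 143 and n = 33 − 13 = 20.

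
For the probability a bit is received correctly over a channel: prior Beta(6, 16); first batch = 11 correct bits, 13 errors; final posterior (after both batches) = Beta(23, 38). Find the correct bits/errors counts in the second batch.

6 correct bits and 9 errors

Because Beta–binomial updating is additive in the counts, the combined data contributed (α_post−α_prior, β_post−β_prior) successes and failures.
Total across both batches: 23−6=17 correct bits, 38−16=22 errors.
Subtract the first batch: 17−11=6 correct bits and 22−13=9 errors.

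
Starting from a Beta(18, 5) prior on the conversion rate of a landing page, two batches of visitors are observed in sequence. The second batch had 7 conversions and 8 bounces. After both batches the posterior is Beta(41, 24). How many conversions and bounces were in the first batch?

Because Beta–binomial updating is additive in the counts, the combined data contributed (α_post−α_prior, β_post−β_prior) successes and failures.
Total across both batches: 41−18=23 conversions, 24−5=19 bounces.
Subtract the second batch: 23−7=16 conversions and 19−8=11 bounces.

16 conversions and 11 bounces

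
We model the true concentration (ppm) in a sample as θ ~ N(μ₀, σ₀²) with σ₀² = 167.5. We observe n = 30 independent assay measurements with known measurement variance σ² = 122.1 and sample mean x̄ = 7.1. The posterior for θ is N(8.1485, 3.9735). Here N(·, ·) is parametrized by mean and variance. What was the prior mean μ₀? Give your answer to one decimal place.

The posterior mean is a precision-weighted average: μ_n = (τ₀μ₀ + τ_data·x̄)/(τ₀+τ_data), with τ₀=1/σ₀² and τ_data=n/σ².
Here τ₀ = 1/167.5 = 0.005970 and τ_data = 30/122.1 = 0.245700, so τ_n = 0.251670.
Rearranging for μ₀: μ₀ = (μ_n·τ_n − τ_data·x̄)/τ₀ = (8.1485·0.251670 − 0.245700·7.1) / 0.005970 = 0.306263/0.005970 ≈ 51.3.

μ₀ = 51.3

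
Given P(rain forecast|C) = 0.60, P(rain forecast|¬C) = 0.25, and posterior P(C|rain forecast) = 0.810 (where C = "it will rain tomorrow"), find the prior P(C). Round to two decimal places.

P(C) = 0.64

In odds form, posterior odds = prior odds × likelihood ratio, so prior odds = posterior odds ÷ LR.
Posterior odds = 0.810/(1−0.810) = 4.2632. LR = 0.60/0.25 = 2.4000.
Prior odds = 4.2632/2.4000 = 1.7763, so P(C) = 1.7763/(1+1.7763) ≈ 0.64.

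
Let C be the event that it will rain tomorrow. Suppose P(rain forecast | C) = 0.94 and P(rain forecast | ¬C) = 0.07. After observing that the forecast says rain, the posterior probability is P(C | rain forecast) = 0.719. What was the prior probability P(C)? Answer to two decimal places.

In odds form, posterior odds = prior odds × likelihood ratio, so prior odds = posterior odds ÷ LR.
Posterior odds = 0.719/(1−0.719) = 2.5587. LR = 0.94/0.07 = 13.4286.
Prior odds = 2.5587/13.4286 = 0.1905, so P(C) = 0.1905/(1+0.1905) ≈ 0.16.

P(C) = 0.16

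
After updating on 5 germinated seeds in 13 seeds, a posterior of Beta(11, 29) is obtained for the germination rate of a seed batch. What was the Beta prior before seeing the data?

Under Beta–binomial conjugacy the posterior parameters are (α+s, β+f).
So α = 11 − 5 = 6 and β = 29 − 8 = 21.

Beta(6, 21)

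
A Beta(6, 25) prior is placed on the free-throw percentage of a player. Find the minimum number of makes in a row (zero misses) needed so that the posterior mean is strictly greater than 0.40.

k = 11

After k makes and 0 misses the posterior is Beta(6+k, 25), with mean (6+k)/(6+25+k).
Set (6+k)/(31+k) > 0.40 and solve: k > (0.40·31 − 6)/(1 − 0.40) = 10.667.
The smallest integer exceeding 10.667 is 11.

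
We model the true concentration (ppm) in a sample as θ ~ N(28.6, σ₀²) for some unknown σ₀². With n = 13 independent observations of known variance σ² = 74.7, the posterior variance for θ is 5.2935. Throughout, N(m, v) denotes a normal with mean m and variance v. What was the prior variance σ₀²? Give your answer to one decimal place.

σ₀² = 67.2

For the Normal–Normal model with known σ², precisions add: τ_n = τ₀ + n/σ².
So 1/σ₀² = 1/5.2935 − 13/74.7 = 0.188911 − 0.174029 = 0.014882.
Hence σ₀² = 1/0.014882 ≈ 67.2.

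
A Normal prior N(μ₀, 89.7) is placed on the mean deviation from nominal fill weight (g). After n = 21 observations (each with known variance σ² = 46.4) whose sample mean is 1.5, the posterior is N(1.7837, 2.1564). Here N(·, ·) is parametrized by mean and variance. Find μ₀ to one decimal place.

μ₀ = 13.3

The posterior mean is a precision-weighted average: μ_n = (τ₀μ₀ + τ_data·x̄)/(τ₀+τ_data), with τ₀=1/σ₀² and τ_data=n/σ².
Here τ₀ = 1/89.7 = 0.011148 and τ_data = 21/46.4 = 0.452586, so τ_n = 0.463734.
Rearranging for μ₀: μ₀ = (μ_n·τ_n − τ_data·x̄)/τ₀ = (1.7837·0.463734 − 0.452586·1.5) / 0.011148 = 0.148283/0.011148 ≈ 13.3.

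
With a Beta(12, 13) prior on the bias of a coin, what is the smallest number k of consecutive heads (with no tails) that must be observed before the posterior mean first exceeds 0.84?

After k heads and 0 tails the posterior is Beta(12+k, 13), with mean (12+k)/(12+13+k).
Set (12+k)/(25+k) > 0.84 and solve: k > (0.84·25 − 12)/(1 − 0.84) = 56.250.
The smallest integer exceeding 56.250 is 57, and checking k=57: (69)/(82) = 0.8415 > 0.84.

k = 57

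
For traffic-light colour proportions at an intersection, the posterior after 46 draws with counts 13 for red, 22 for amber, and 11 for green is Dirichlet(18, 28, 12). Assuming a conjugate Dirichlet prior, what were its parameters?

For a Dirichlet(α) prior with multinomial counts c, the posterior is Dirichlet(α + c) componentwise.
Subtract each count from the matching posterior parameter: 18−13=5, 28−22=6, 12−11=1.

Dirichlet(5, 6, 1)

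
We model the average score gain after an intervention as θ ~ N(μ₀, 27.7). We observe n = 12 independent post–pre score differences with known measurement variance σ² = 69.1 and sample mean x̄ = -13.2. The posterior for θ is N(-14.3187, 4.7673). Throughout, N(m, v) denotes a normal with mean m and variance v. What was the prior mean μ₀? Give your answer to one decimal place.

μ₀ = -19.7

The posterior mean is a precision-weighted average: μ_n = (τ₀μ₀ + τ_data·x̄)/(τ₀+τ_data), with τ₀=1/σ₀² and τ_data=n/σ².
Here τ₀ = 1/27.7 = 0.036101 and τ_data = 12/69.1 = 0.173661, so τ_n = 0.209762.
Rearranging for μ₀: μ₀ = (μ_n·τ_n − τ_data·x̄)/τ₀ = (-14.3187·0.209762 − 0.173661·-13.2) / 0.036101 = -0.711194/0.036101 ≈ -19.7.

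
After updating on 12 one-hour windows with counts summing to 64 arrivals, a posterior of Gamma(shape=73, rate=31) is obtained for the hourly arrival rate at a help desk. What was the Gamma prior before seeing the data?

Gamma–Poisson conjugacy: posterior shape = α + Σxᵢ, posterior rate = β + n.
So α = 73 − 64 = 9 and β = 31 − 12 = 19.

Gamma(shape=9, rate=19)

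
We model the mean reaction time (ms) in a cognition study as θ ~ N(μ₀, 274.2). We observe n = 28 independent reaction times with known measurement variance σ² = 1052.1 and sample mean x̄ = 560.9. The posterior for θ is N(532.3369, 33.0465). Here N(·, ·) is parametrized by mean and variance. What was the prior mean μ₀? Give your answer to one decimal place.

μ₀ = 323.9

With known observation variance, the Normal–Normal posterior has precision τ_n = τ₀ + n/σ² and mean μ_n = (τ₀μ₀ + (n/σ²)x̄)/τ_n.
Here τ₀ = 1/274.2 = 0.003647 and τ_data = 28/1052.1 = 0.026613, so τ_n = 0.030260.
Rearranging for μ₀: μ₀ = (μ_n·τ_n − τ_data·x̄)/τ₀ = (532.3369·0.030260 − 0.026613·560.9) / 0.003647 = 1.181283/0.003647 ≈ 323.9.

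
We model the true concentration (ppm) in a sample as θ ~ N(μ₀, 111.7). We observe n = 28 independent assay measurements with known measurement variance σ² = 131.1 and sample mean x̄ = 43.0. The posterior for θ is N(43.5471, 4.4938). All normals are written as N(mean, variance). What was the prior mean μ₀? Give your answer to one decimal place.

The posterior mean is a precision-weighted average: μ_n = (τ₀μ₀ + τ_data·x̄)/(τ₀+τ_data), with τ₀=1/σ₀² and τ_data=n/σ².
Here τ₀ = 1/111.7 = 0.008953 and τ_data = 28/131.1 = 0.213577, so τ_n = 0.222530.
Rearranging for μ₀: μ₀ = (μ_n·τ_n − τ_data·x̄)/τ₀ = (43.5471·0.222530 − 0.213577·43.0) / 0.008953 = 0.506725/0.008953 ≈ 56.6.

μ₀ = 56.6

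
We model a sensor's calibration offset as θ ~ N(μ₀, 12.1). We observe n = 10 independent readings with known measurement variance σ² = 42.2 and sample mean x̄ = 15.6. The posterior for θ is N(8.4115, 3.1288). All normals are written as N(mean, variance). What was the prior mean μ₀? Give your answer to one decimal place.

μ₀ = -12.2

With known observation variance, the Normal–Normal posterior has precision τ_n = τ₀ + n/σ² and mean μ_n = (τ₀μ₀ + (n/σ²)x̄)/τ_n.
Here τ₀ = 1/12.1 = 0.082645 and τ_data = 10/42.2 = 0.236967, so τ_n = 0.319612.
Rearranging for μ₀: μ₀ = (μ_n·τ_n − τ_data·x̄)/τ₀ = (8.4115·0.319612 − 0.236967·15.6) / 0.082645 = -1.008269/0.082645 ≈ -12.2.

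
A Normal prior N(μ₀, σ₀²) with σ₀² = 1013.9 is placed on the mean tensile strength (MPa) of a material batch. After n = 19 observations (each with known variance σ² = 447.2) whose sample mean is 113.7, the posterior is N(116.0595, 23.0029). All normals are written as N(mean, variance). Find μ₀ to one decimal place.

With known observation variance, the Normal–Normal posterior has precision τ_n = τ₀ + n/σ² and mean μ_n = (τ₀μ₀ + (n/σ²)x̄)/τ_n.
Here τ₀ = 1/1013.9 = 0.000986 and τ_data = 19/447.2 = 0.042487, so τ_n = 0.043473.
Rearranging for μ₀: μ₀ = (μ_n·τ_n − τ_data·x̄)/τ₀ = (116.0595·0.043473 − 0.042487·113.7) / 0.000986 = 0.214683/0.000986 ≈ 217.7.

μ₀ = 217.7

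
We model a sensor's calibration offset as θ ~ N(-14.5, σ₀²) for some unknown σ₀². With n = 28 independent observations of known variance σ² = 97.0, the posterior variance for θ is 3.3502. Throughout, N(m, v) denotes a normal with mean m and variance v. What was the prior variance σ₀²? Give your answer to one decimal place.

Posterior precision equals prior precision plus data precision: 1/σ_n² = 1/σ₀² + n/σ².
So 1/σ₀² = 1/3.3502 − 28/97.0 = 0.298490 − 0.288660 = 0.009830.
Hence σ₀² = 1/0.009830 ≈ 101.7.

σ₀² = 101.7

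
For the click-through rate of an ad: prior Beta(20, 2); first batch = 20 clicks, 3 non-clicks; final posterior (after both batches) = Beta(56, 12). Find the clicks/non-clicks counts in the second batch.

Sequential conjugate updates are equivalent to a single update on the pooled data, so total successes = posterior α − prior α and total failures = posterior β − prior β.
Total across both batches: 56−20=36 clicks, 12−2=10 non-clicks.
Subtract the first batch: 36−20=16 clicks and 10−3=7 non-clicks.

16 clicks and 7 non-clicks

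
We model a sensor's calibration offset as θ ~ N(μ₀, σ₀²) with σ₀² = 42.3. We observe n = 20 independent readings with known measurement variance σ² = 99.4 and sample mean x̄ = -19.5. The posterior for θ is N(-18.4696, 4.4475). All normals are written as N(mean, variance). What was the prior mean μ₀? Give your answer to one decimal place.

The posterior mean is a precision-weighted average: μ_n = (τ₀μ₀ + τ_data·x̄)/(τ₀+τ_data), with τ₀=1/σ₀² and τ_data=n/σ².
Here τ₀ = 1/42.3 = 0.023641 and τ_data = 20/99.4 = 0.201207, so τ_n = 0.224848.
Rearranging for μ₀: μ₀ = (μ_n·τ_n − τ_data·x̄)/τ₀ = (-18.4696·0.224848 − 0.201207·-19.5) / 0.023641 = -0.229316/0.023641 ≈ -9.7.

μ₀ = -9.7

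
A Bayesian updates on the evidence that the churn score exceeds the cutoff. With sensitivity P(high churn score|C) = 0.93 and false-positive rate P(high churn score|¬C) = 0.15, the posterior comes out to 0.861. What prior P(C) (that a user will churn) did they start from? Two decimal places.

Bayes' rule in odds form gives O(C|E) = O(C)·[P(E|C)/P(E|¬C)], hence O(C) = O(C|E)/LR.
Posterior odds = 0.861/(1−0.861) = 6.1942. LR = 0.93/0.15 = 6.2000.
Prior odds = 6.1942/6.2000 = 0.9991, so P(C) = 0.9991/(1+0.9991) ≈ 0.50.

P(C) = 0.50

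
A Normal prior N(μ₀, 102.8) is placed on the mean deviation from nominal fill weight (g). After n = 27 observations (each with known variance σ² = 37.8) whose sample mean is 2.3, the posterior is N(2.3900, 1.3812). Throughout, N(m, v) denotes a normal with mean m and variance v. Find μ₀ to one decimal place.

The posterior mean is a precision-weighted average: μ_n = (τ₀μ₀ + τ_data·x̄)/(τ₀+τ_data), with τ₀=1/σ₀² and τ_data=n/σ².
Here τ₀ = 1/102.8 = 0.009728 and τ_data = 27/37.8 = 0.714286, so τ_n = 0.724014.
Rearranging for μ₀: μ₀ = (μ_n·τ_n − τ_data·x̄)/τ₀ = (2.3900·0.724014 − 0.714286·2.3) / 0.009728 = 0.087536/0.009728 ≈ 9.0.

μ₀ = 9.0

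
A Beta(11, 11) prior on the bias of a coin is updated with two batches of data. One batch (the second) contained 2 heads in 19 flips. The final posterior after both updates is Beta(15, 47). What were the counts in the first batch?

2 heads and 19 tails

Because Beta–binomial updating is additive in the counts, the combined data contributed (α_post−α_prior, β_post−β_prior) successes and failures.
Total across both batches: 15−11=4 heads, 47−11=36 tails.
Subtract the second batch: 4−2=2 heads and 36−17=19 tails.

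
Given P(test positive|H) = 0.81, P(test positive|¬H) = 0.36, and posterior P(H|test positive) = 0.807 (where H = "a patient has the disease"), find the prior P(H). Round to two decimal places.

Bayes' rule in odds form gives O(H|E) = O(H)·[P(E|H)/P(E|¬H)], hence O(H) = O(H|E)/LR.
Posterior odds = 0.807/(1−0.807) = 4.1813. LR = 0.81/0.36 = 2.2500.
Prior odds = 4.1813/2.2500 = 1.8584, so P(H) = 1.8584/(1+1.8584) ≈ 0.65.

P(H) = 0.65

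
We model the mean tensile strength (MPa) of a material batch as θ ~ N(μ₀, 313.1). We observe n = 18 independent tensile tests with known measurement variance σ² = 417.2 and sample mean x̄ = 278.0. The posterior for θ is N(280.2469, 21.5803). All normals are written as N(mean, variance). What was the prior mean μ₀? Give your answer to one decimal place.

μ₀ = 310.6

The posterior mean is a precision-weighted average: μ_n = (τ₀μ₀ + τ_data·x̄)/(τ₀+τ_data), with τ₀=1/σ₀² and τ_data=n/σ².
Here τ₀ = 1/313.1 = 0.003194 and τ_data = 18/417.2 = 0.043145, so τ_n = 0.046339.
Rearranging for μ₀: μ₀ = (μ_n·τ_n − τ_data·x̄)/τ₀ = (280.2469·0.046339 − 0.043145·278.0) / 0.003194 = 0.992051/0.003194 ≈ 310.6.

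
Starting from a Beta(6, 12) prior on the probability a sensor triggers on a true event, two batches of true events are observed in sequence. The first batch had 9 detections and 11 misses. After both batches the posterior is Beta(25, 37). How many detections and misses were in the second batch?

10 detections and 14 misses

Because Beta–binomial updating is additive in the counts, the combined data contributed (α_post−α_prior, β_post−β_prior) successes and failures.
Total across both batches: 25−6=19 detections, 37−12=25 misses.
Subtract the first batch: 19−9=10 detections and 25−11=14 misses.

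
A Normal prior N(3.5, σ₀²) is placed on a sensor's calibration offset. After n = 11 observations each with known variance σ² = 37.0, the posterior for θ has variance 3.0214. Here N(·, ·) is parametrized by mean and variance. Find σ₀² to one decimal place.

Posterior precision equals prior precision plus data precision: 1/σ_n² = 1/σ₀² + n/σ².
So 1/σ₀² = 1/3.0214 − 11/37.0 = 0.330972 − 0.297297 = 0.033675.
Hence σ₀² = 1/0.033675 ≈ 29.7.

σ₀² = 29.7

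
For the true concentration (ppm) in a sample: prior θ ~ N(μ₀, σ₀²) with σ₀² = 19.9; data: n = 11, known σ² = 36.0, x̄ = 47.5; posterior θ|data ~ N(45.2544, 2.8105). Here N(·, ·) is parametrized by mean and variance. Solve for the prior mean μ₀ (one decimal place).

μ₀ = 31.6

With known observation variance, the Normal–Normal posterior has precision τ_n = τ₀ + n/σ² and mean μ_n = (τ₀μ₀ + (n/σ²)x̄)/τ_n.
Here τ₀ = 1/19.9 = 0.050251 and τ_data = 11/36.0 = 0.305556, so τ_n = 0.355807.
Rearranging for μ₀: μ₀ = (μ_n·τ_n − τ_data·x̄)/τ₀ = (45.2544·0.355807 − 0.305556·47.5) / 0.050251 = 1.587922/0.050251 ≈ 31.6.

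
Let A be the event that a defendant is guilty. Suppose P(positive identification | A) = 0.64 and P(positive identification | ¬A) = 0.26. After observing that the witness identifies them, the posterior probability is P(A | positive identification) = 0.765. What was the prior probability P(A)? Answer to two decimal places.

In odds form, posterior odds = prior odds × likelihood ratio, so prior odds = posterior odds ÷ LR.
Posterior odds = 0.765/(1−0.765) = 3.2553. LR = 0.64/0.26 = 2.4615.
Prior odds = 3.2553/2.4615 = 1.3225, so P(A) = 1.3225/(1+1.3225) ≈ 0.57.

P(A) = 0.57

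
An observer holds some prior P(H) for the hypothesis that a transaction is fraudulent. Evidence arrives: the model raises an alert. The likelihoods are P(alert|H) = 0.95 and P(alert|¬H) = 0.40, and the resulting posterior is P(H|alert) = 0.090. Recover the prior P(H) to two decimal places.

In odds form, posterior odds = prior odds × likelihood ratio, so prior odds = posterior odds ÷ LR.
Posterior odds = 0.090/(1−0.090) = 0.0989. LR = 0.95/0.40 = 2.3750.
Prior odds = 0.0989/2.3750 = 0.0416, so P(H) = 0.0416/(1+0.0416) ≈ 0.04.

P(H) = 0.04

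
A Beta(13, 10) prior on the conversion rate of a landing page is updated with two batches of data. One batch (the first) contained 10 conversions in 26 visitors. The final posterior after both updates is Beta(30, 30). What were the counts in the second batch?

Because Beta–binomial updating is additive in the counts, the combined data contributed (α_post−α_prior, β_post−β_prior) successes and failures.
Total across both batches: 30−13=17 conversions, 30−10=20 bounces.
Subtract the first batch: 17−10=7 conversions and 20−16=4 bounces.

7 conversions and 4 bounces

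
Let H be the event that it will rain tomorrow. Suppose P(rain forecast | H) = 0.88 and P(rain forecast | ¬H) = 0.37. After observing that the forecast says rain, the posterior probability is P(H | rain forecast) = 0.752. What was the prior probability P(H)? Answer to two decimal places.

In odds form, posterior odds = prior odds × likelihood ratio, so prior odds = posterior odds ÷ LR.
Posterior odds = 0.752/(1−0.752) = 3.0323. LR = 0.88/0.37 = 2.3784.
Prior odds = 3.0323/2.3784 = 1.2749, so P(H) = 1.2749/(1+1.2749) ≈ 0.56.

P(H) = 0.56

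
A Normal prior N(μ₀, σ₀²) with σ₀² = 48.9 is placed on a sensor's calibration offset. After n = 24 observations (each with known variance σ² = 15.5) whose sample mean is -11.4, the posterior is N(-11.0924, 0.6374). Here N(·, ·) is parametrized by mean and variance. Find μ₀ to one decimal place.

μ₀ = 12.2

The posterior mean is a precision-weighted average: μ_n = (τ₀μ₀ + τ_data·x̄)/(τ₀+τ_data), with τ₀=1/σ₀² and τ_data=n/σ².
Here τ₀ = 1/48.9 = 0.020450 and τ_data = 24/15.5 = 1.548387, so τ_n = 1.568837.
Rearranging for μ₀: μ₀ = (μ_n·τ_n − τ_data·x̄)/τ₀ = (-11.0924·1.568837 − 1.548387·-11.4) / 0.020450 = 0.249444/0.020450 ≈ 12.2.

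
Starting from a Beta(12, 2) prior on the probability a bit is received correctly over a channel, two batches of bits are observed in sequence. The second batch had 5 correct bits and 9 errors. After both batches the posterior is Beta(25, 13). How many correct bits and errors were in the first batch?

Because Beta–binomial updating is additive in the counts, the combined data contributed (α_post−α_prior, β_post−β_prior) successes and failures.
Total across both batches: 25−12=13 correct bits, 13−2=11 errors.
Subtract the second batch: 13−5=8 correct bits and 11−9=2 errors.

8 correct bits and 2 errors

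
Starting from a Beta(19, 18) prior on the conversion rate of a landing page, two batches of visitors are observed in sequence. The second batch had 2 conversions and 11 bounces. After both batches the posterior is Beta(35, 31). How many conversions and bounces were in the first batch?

14 conversions and 2 bounces

Because Beta–binomial updating is additive in the counts, the combined data contributed (α_post−α_prior, β_post−β_prior) successes and failures.
Total across both batches: 35−19=16 conversions, 31−18=13 bounces.
Subtract the second batch: 16−2=14 conversions and 13−11=2 bounces.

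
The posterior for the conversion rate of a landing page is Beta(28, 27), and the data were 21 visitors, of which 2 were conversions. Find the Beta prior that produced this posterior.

Under Beta–binomial conjugacy the posterior parameters are (α+s, β+f).
So α = 28 − 2 = 26 and β = 27 − 19 = 8.

Beta(26, 8)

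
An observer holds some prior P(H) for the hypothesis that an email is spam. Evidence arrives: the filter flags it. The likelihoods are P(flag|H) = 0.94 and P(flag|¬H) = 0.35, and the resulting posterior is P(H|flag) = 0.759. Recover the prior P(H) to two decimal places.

In odds form, posterior odds = prior odds × likelihood ratio, so prior odds = posterior odds ÷ LR.
Posterior odds = 0.759/(1−0.759) = 3.1494. LR = 0.94/0.35 = 2.6857.
Prior odds = 3.1494/2.6857 = 1.1727, so P(H) = 1.1727/(1+1.1727) ≈ 0.54.

P(H) = 0.54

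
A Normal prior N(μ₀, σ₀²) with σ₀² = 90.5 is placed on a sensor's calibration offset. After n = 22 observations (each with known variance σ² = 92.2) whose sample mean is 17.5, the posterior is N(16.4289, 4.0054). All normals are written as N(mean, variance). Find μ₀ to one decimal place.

μ₀ = -6.7

The posterior mean is a precision-weighted average: μ_n = (τ₀μ₀ + τ_data·x̄)/(τ₀+τ_data), with τ₀=1/σ₀² and τ_data=n/σ².
Here τ₀ = 1/90.5 = 0.011050 and τ_data = 22/92.2 = 0.238612, so τ_n = 0.249662.
Rearranging for μ₀: μ₀ = (μ_n·τ_n − τ_data·x̄)/τ₀ = (16.4289·0.249662 − 0.238612·17.5) / 0.011050 = -0.074038/0.011050 ≈ -6.7.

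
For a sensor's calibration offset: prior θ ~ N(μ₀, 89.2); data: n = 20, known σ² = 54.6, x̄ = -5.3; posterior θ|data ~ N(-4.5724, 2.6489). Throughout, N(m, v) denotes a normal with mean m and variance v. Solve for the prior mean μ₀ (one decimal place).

μ₀ = 19.2

With known observation variance, the Normal–Normal posterior has precision τ_n = τ₀ + n/σ² and mean μ_n = (τ₀μ₀ + (n/σ²)x̄)/τ_n.
Here τ₀ = 1/89.2 = 0.011211 and τ_data = 20/54.6 = 0.366300, so τ_n = 0.377511.
Rearranging for μ₀: μ₀ = (μ_n·τ_n − τ_data·x̄)/τ₀ = (-4.5724·0.377511 − 0.366300·-5.3) / 0.011211 = 0.215259/0.011211 ≈ 19.2.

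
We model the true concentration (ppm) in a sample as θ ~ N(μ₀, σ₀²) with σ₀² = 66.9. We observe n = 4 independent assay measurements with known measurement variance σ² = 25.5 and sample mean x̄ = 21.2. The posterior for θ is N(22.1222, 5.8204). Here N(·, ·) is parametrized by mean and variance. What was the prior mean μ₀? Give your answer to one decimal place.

The posterior mean is a precision-weighted average: μ_n = (τ₀μ₀ + τ_data·x̄)/(τ₀+τ_data), with τ₀=1/σ₀² and τ_data=n/σ².
Here τ₀ = 1/66.9 = 0.014948 and τ_data = 4/25.5 = 0.156863, so τ_n = 0.171811.
Rearranging for μ₀: μ₀ = (μ_n·τ_n − τ_data·x̄)/τ₀ = (22.1222·0.171811 − 0.156863·21.2) / 0.014948 = 0.475342/0.014948 ≈ 31.8.

μ₀ = 31.8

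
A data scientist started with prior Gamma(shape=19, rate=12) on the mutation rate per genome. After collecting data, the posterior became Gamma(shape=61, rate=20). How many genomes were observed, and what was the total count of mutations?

Gamma–Poisson conjugacy: posterior shape = α + Σxᵢ, posterior rate = β + n.
Matching: Σxᵢ = 61 − 19 = 42 and n = 20 − 12 = 8.

n = 8 genomes with total 42 mutations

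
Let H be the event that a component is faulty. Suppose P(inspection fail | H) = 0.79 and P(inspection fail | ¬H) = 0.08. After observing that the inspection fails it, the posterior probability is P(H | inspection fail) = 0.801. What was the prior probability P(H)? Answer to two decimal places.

P(H) = 0.29

Bayes' rule in odds form gives O(H|E) = O(H)·[P(E|H)/P(E|¬H)], hence O(H) = O(H|E)/LR.
Posterior odds = 0.801/(1−0.801) = 4.0251. LR = 0.79/0.08 = 9.8750.
Prior odds = 4.0251/9.8750 = 0.4076, so P(H) = 0.4076/(1+0.4076) ≈ 0.29.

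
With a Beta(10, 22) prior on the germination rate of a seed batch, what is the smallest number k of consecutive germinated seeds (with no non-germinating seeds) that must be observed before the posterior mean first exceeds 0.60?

k = 24

After k germinated seeds and 0 non-germinating seeds the posterior is Beta(10+k, 22), with mean (10+k)/(10+22+k).
Set (10+k)/(32+k) > 0.60 and solve: k > (0.60·32 − 10)/(1 − 0.60) = 23.000.
The smallest integer exceeding 23.000 is 24, and checking k=24: (34)/(56) = 0.6071 > 0.60.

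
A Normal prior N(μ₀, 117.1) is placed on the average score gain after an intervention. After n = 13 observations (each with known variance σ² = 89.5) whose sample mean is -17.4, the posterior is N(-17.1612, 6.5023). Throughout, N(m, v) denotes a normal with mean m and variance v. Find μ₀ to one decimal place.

With known observation variance, the Normal–Normal posterior has precision τ_n = τ₀ + n/σ² and mean μ_n = (τ₀μ₀ + (n/σ²)x̄)/τ_n.
Here τ₀ = 1/117.1 = 0.008540 and τ_data = 13/89.5 = 0.145251, so τ_n = 0.153791.
Rearranging for μ₀: μ₀ = (μ_n·τ_n − τ_data·x̄)/τ₀ = (-17.1612·0.153791 − 0.145251·-17.4) / 0.008540 = -0.111871/0.008540 ≈ -13.1.

μ₀ = -13.1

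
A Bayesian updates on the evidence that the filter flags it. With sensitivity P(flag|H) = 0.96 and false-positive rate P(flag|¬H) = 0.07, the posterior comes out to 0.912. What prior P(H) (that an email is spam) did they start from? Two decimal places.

Bayes' rule in odds form gives O(H|E) = O(H)·[P(E|H)/P(E|¬H)], hence O(H) = O(H|E)/LR.
Posterior odds = 0.912/(1−0.912) = 10.3636. LR = 0.96/0.07 = 13.7143.
Prior odds = 10.3636/13.7143 = 0.7557, so P(H) = 0.7557/(1+0.7557) ≈ 0.43.

P(H) = 0.43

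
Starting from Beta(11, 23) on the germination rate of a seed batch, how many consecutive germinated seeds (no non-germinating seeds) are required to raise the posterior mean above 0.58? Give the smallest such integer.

After k germinated seeds and 0 non-germinating seeds the posterior is Beta(11+k, 23), with mean (11+k)/(11+23+k).
Set (11+k)/(34+k) > 0.58 and solve: k > (0.58·34 − 11)/(1 − 0.58) = 20.762.
The smallest integer exceeding 20.762 is 21, and checking k=21: (32)/(55) = 0.5818 > 0.58.

k = 21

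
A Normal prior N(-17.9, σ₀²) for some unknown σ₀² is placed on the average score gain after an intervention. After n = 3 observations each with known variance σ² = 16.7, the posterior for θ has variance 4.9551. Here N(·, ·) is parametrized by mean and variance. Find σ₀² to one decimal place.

Posterior precision equals prior precision plus data precision: 1/σ_n² = 1/σ₀² + n/σ².
So 1/σ₀² = 1/4.9551 − 3/16.7 = 0.201812 − 0.179641 = 0.022171.
Hence σ₀² = 1/0.022171 ≈ 45.1.

σ₀² = 45.1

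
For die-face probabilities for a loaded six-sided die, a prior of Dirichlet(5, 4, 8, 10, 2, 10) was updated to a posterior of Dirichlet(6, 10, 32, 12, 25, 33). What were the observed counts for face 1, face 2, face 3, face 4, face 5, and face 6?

counts (1, 6, 24, 2, 23, 23)

For a Dirichlet(α) prior with multinomial counts c, the posterior is Dirichlet(α + c) componentwise.
Counts are posterior − prior componentwise: 6−5=1, 10−4=6, 32−8=24, 12−10=2, 25−2=23, 33−10=23.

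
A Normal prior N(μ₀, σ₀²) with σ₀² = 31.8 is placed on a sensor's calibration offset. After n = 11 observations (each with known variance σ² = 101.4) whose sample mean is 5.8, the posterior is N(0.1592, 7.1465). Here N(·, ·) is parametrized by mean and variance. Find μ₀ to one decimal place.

The posterior mean is a precision-weighted average: μ_n = (τ₀μ₀ + τ_data·x̄)/(τ₀+τ_data), with τ₀=1/σ₀² and τ_data=n/σ².
Here τ₀ = 1/31.8 = 0.031447 and τ_data = 11/101.4 = 0.108481, so τ_n = 0.139928.
Rearranging for μ₀: μ₀ = (μ_n·τ_n − τ_data·x̄)/τ₀ = (0.1592·0.139928 − 0.108481·5.8) / 0.031447 = -0.606913/0.031447 ≈ -19.3.

μ₀ = -19.3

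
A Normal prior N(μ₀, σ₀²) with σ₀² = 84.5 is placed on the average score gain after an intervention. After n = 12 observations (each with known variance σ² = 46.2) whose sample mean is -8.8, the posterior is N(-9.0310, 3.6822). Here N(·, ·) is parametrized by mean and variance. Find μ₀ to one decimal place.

With known observation variance, the Normal–Normal posterior has precision τ_n = τ₀ + n/σ² and mean μ_n = (τ₀μ₀ + (n/σ²)x̄)/τ_n.
Here τ₀ = 1/84.5 = 0.011834 and τ_data = 12/46.2 = 0.259740, so τ_n = 0.271574.
Rearranging for μ₀: μ₀ = (μ_n·τ_n − τ_data·x̄)/τ₀ = (-9.0310·0.271574 − 0.259740·-8.8) / 0.011834 = -0.166873/0.011834 ≈ -14.1.

μ₀ = -14.1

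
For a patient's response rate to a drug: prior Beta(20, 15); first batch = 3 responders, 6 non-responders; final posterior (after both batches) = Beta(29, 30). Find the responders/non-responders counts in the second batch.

6 responders and 9 non-responders

Sequential conjugate updates are equivalent to a single update on the pooled data, so total successes = posterior α − prior α and total failures = posterior β − prior β.
Total across both batches: 29−20=9 responders, 30−15=15 non-responders.
Subtract the first batch: 9−3=6 responders and 15−6=9 non-responders.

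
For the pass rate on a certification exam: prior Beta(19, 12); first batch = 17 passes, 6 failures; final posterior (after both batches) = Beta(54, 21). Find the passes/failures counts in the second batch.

Because Beta–binomial updating is additive in the counts, the combined data contributed (α_post−α_prior, β_post−β_prior) successes and failures.
Total across both batches: 54−19=35 passes, 21−12=9 failures.
Subtract the first batch: 35−17=18 passes and 9−6=3 failures.

18 passes and 3 failures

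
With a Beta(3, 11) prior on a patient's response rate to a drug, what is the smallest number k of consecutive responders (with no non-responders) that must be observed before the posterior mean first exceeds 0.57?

k = 12

After k responders and 0 non-responders the posterior is Beta(3+k, 11), with mean (3+k)/(3+11+k).
Set (3+k)/(14+k) > 0.57 and solve: k > (0.57·14 − 3)/(1 − 0.57) = 11.581.
The smallest integer exceeding 11.581 is 12.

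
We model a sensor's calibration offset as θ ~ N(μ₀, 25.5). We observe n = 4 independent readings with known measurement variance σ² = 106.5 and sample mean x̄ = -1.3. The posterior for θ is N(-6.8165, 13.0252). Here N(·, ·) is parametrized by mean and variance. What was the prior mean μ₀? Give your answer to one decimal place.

μ₀ = -12.1

The posterior mean is a precision-weighted average: μ_n = (τ₀μ₀ + τ_data·x̄)/(τ₀+τ_data), with τ₀=1/σ₀² and τ_data=n/σ².
Here τ₀ = 1/25.5 = 0.039216 and τ_data = 4/106.5 = 0.037559, so τ_n = 0.076775.
Rearranging for μ₀: μ₀ = (μ_n·τ_n − τ_data·x̄)/τ₀ = (-6.8165·0.076775 − 0.037559·-1.3) / 0.039216 = -0.474510/0.039216 ≈ -12.1.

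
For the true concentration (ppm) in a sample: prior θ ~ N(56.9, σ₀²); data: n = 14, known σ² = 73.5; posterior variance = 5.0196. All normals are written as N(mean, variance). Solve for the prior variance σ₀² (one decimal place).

σ₀² = 114.4

For the Normal–Normal model with known σ², precisions add: τ_n = τ₀ + n/σ².
So 1/σ₀² = 1/5.0196 − 14/73.5 = 0.199219 − 0.190476 = 0.008743.
Hence σ₀² = 1/0.008743 ≈ 114.4.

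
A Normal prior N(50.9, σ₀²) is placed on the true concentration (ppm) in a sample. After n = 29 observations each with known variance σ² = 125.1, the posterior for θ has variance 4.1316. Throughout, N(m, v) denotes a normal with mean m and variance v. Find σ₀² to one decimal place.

For the Normal–Normal model with known σ², precisions add: τ_n = τ₀ + n/σ².
So 1/σ₀² = 1/4.1316 − 29/125.1 = 0.242037 − 0.231815 = 0.010222.
Hence σ₀² = 1/0.010222 ≈ 97.8.

σ₀² = 97.8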